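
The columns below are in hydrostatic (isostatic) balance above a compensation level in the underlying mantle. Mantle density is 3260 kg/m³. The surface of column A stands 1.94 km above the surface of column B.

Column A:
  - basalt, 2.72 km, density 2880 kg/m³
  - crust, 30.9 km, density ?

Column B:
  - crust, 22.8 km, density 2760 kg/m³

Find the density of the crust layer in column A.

Take the compensation level at the base of the deeper column (depth z_c below the surface of column A) and equate Σ ρ_i t_i down to z_c; mantle fills any gap and the z_c terms cancel.
Column A: 2.72×2880 + 30.9×ρ + (z_c − 33.62)×3260
Column B: 1.94×0 + 22.8×2760 + (z_c − 1.94 − 22.8)×3260
The z_c×3260 term appears on both sides and cancels. Collect the known terms of each column as K = Σ(ρt)_known − 3260 × (depth of known layers): K_A = 7833.6 − 3260×33.62 = −101767.6; K_B = 62928 − 3260×(1.94 + 22.8) = −17724.4.
Balance: K_A + 30.9×ρ = K_B, so ρ = (K_B − K_A)/30.9 = 84043.2/30.9 = 2720 kg/m³.

2720 kg/m³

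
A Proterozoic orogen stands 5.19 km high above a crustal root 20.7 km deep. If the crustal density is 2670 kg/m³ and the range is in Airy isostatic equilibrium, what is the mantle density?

Airy balance: ρ_c h = (ρ_m − ρ_c) r → ρ_m = ρ_c (1 + h/r).
ρ_m = 2670 × (1 + 5.19 km/20.7 km) = 3340 kg/m³.

3340 kg/m³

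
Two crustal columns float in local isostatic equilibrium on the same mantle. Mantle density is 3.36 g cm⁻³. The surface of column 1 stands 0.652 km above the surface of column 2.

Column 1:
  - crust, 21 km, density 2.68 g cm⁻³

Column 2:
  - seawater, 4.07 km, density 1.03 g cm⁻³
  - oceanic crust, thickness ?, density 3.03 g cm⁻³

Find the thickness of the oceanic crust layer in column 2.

Take the compensation level at the base of the deeper column (depth z_c below the surface of column 1) and equate Σ ρ_i t_i down to z_c; mantle fills any gap and the z_c terms cancel.
Column 1: 21×2.68 + (z_c − 21)×3.36
Column 2: 0.652×0 + 4.07×1.03 + x×3.03 + (z_c − 0.652 − 4.07 − x)×3.36
The z_c×3.36 term appears on both sides and cancels. Collect the known terms of each column as K = Σ(ρt)_known − 3.36 × (depth of known layers): K_1 = 56.28 − 3.36×21 = −14.28; K_2 = 4.1921 − 3.36×(0.652 + 4.07) = −11.67382.
Balance: K_1 = K_2 − x×(3.36 − 3.03), so x = (K_2 − K_1)/(3.36 − 3.03) = 2.60618/0.33 = 7.9 km.

7.9 km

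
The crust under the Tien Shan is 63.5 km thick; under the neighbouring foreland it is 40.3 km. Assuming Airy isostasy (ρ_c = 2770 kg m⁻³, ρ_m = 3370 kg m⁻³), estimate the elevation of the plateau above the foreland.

4.13 km

Excess crust Δ = 63.5 km − 40.3 km = 23.2 km, split between elevation h and root r with h + r = Δ.
Airy balance ρ_c h = (ρ_m − ρ_c) r gives r = h ρ_c/(ρ_m − ρ_c), so h (1 + ρ_c/(ρ_m − ρ_c)) = Δ, i.e. h = Δ (ρ_m − ρ_c)/ρ_m.
h = 23.2 km × 600/3370 = 4.13 km.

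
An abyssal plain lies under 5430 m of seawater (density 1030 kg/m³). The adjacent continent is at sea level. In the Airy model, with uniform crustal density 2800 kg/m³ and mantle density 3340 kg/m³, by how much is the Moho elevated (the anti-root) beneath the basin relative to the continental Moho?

Isostatic balance requires: replacing crust with seawater at the top is compensated by replacing crust with mantle at the base: d (ρ_c − ρ_w) = a (ρ_m − ρ_c).
a = d (ρ_c − ρ_w)/(ρ_m − ρ_c) = 5430 m × 1770/540 = 17800 m.

17800 m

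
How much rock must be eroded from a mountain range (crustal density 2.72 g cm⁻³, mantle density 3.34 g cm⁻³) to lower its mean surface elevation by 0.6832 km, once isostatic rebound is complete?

Net drop Δ = e − u = e − e ρ_c/ρ_m = e (ρ_m − ρ_c)/ρ_m.
e = Δ ρ_m/(ρ_m − ρ_c) = 0.6832 km × 3.34/0.62 = 3.68 km.

3.68 km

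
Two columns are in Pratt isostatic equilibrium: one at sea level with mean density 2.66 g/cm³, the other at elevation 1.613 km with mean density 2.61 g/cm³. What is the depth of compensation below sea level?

ρ_ref D = ρ (D + h) → D (ρ_ref − ρ) = ρ h.
D = ρ h/(ρ_ref − ρ) = 2.61 × 1.613 km/(2.66 − 2.61) = 84.2 km.

84.2 km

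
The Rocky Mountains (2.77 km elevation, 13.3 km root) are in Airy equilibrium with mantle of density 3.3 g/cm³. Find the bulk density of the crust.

ρ_c h = (ρ_m − ρ_c) r → ρ_c (h + r) = ρ_m r → ρ_c = ρ_m r / (h + r).
ρ_c = 3.3 × 13.3 km / (2.77 km + 13.3 km) = 2.73 g/cm³.

2.73 g/cm³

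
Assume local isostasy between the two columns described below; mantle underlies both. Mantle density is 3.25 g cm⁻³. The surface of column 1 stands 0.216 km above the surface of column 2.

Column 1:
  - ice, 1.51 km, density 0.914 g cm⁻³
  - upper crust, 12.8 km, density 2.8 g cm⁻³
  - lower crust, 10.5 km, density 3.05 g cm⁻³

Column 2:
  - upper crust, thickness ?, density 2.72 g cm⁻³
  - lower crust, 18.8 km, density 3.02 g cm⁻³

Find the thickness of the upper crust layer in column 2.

Take the compensation level at the base of the deeper column (depth z_c below the surface of column 1) and equate Σ ρ_i t_i down to z_c; mantle fills any gap and the z_c terms cancel.
Column 1: 1.51×0.914 + 12.8×2.8 + 10.5×3.05 + (z_c − 24.81)×3.25
Column 2: 0.216×0 + x×2.72 + 18.8×3.02 + (z_c − 0.216 − 18.8 − x)×3.25
The z_c×3.25 term appears on both sides and cancels. Collect the known terms of each column as K = Σ(ρt)_known − 3.25 × (depth of known layers): K_1 = 69.24514 − 3.25×24.81 = −11.38736; K_2 = 56.776 − 3.25×(0.216 + 18.8) = −5.026.
Balance: K_1 = K_2 − x×(3.25 − 2.72), so x = (K_2 − K_1)/(3.25 − 2.72) = 6.36136/0.53 = 12 km.

12 km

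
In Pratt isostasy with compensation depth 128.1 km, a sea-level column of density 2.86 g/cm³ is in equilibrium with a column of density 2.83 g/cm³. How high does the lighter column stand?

ρ_ref D = ρ (D + h) → h = D (ρ_ref − ρ)/ρ.
h = 128.1 km × (2.86 − 2.83)/2.83 = 1.36 km.

1.36 km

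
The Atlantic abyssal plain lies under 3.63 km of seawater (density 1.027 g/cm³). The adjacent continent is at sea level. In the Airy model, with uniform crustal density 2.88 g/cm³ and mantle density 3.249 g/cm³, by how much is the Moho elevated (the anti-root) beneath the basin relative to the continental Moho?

By Archimedes' principle applied to the lithosphere: replacing crust with seawater at the top is compensated by replacing crust with mantle at the base: d (ρ_c − ρ_w) = a (ρ_m − ρ_c).
a = d (ρ_c − ρ_w)/(ρ_m − ρ_c) = 3.63 km × 1.853/0.369 = 18.2 km.

18.2 km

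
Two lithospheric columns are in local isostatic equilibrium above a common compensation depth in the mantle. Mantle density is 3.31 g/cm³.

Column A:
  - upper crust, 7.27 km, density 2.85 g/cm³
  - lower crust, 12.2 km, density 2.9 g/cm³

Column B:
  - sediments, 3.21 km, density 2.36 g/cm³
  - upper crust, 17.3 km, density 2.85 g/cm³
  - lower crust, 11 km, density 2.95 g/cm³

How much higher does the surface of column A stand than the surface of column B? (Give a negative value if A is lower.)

For any compensation level in the mantle, the mantle terms cancel and isostasy reduces to e = (Σt_A − Σt_B) − (Σ(ρt)_A − Σ(ρt)_B) / ρ_m.
Σt_A = 19.47 km; Σt_B = 31.51 km; Σ(ρt)_A = 56.0995; Σ(ρt)_B = 89.3306 (in km·g/cm³).
e = (19.47 − 31.51) − (56.0995 − 89.3306) / 3.31 = −2 km.

−2 km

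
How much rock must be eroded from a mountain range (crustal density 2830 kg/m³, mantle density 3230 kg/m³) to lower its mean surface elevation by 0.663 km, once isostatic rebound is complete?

Net drop Δ = e − u = e − e ρ_c/ρ_m = e (ρ_m − ρ_c)/ρ_m.
e = Δ ρ_m/(ρ_m − ρ_c) = 0.663 km × 3230/400 = 5.35 km.

5.35 km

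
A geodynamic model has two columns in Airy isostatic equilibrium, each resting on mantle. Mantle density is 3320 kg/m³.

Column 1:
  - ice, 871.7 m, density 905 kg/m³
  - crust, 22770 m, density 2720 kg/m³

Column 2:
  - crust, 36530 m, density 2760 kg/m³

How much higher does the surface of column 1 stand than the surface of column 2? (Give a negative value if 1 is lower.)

−1410 m

For any compensation level in the mantle, the mantle terms cancel and isostasy reduces to e = (Σt_1 − Σt_2) − (Σ(ρt)_1 − Σ(ρt)_2) / ρ_m.
Σt_1 = 23641.7 m; Σt_2 = 36530 m; Σ(ρt)_1 = 62723288.5; Σ(ρt)_2 = 100822800 (in m·kg/m³).
e = (23641.7 − 36530) − (62723288.5 − 100822800) / 3320 = −1410 m.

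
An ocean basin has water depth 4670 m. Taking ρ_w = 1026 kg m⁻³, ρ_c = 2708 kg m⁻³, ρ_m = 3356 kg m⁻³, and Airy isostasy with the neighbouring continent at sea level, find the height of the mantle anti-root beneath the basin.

By Archimedes' principle applied to the lithosphere: replacing crust with seawater at the top is compensated by replacing crust with mantle at the base: d (ρ_c − ρ_w) = a (ρ_m − ρ_c).
a = d (ρ_c − ρ_w)/(ρ_m − ρ_c) = 4670 m × 1682/648 = 12100 m.

12100 m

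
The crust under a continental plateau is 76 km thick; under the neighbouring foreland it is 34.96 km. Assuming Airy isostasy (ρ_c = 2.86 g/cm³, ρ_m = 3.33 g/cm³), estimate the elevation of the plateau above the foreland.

Excess crust Δ = 76 km − 34.96 km = 41.04 km, split between elevation h and root r with h + r = Δ.
Airy balance ρ_c h = (ρ_m − ρ_c) r gives r = h ρ_c/(ρ_m − ρ_c), so h (1 + ρ_c/(ρ_m − ρ_c)) = Δ, i.e. h = Δ (ρ_m − ρ_c)/ρ_m.
h = 41.04 km × 0.47/3.33 = 5.79 km.

5.79 km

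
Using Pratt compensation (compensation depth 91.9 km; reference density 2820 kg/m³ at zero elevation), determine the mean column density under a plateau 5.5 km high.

Pratt balance: ρ_ref D = ρ (D + h).
ρ = ρ_ref D/(D + h) = 2820 × 91.9 km/(91.9 km + 5.5 km) = 2660 kg/m³.

2660 kg/m³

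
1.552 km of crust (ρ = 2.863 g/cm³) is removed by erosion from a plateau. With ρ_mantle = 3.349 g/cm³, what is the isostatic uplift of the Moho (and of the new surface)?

1.33 km

Unloading: uplift u = e ρ_c/ρ_m = 1.552 km × 2.863/3.349 = 1.33 km.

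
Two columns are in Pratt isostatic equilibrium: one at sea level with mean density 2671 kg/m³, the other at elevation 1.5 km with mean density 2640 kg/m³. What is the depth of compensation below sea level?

ρ_ref D = ρ (D + h) → D (ρ_ref − ρ) = ρ h.
D = ρ h/(ρ_ref − ρ) = 2640 × 1.5 km/(2671 − 2640) = 128 km.

128 km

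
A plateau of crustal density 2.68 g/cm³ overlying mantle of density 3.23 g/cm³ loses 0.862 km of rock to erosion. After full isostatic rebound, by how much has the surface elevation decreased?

Rebound u = e ρ_c/ρ_m = 0.862 km × 2.68/3.23 = 0.7152 km.
Net surface drop = e − u = 0.862 km − 0.7152 km = e (ρ_m − ρ_c)/ρ_m = 0.147 km.

0.147 km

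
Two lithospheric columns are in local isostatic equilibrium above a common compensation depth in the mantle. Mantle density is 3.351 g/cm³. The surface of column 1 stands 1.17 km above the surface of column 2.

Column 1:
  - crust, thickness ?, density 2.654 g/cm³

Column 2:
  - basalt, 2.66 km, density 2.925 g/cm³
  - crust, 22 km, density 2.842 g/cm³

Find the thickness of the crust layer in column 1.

23.3 km

Take the compensation level at the base of the deeper column (depth z_c below the surface of column 1) and equate Σ ρ_i t_i down to z_c; mantle fills any gap and the z_c terms cancel.
Column 1: x×2.654 + (z_c − 0 − x)×3.351
Column 2: 1.17×0 + 2.66×2.925 + 22×2.842 + (z_c − 1.17 − 24.66)×3.351
The z_c×3.351 term appears on both sides and cancels. Collect the known terms of each column as K = Σ(ρt)_known − 3.351 × (depth of known layers): K_1 = 0 − 3.351×0 = 0; K_2 = 70.3045 − 3.351×(1.17 + 24.66) = −16.25183.
Balance: K_1 − x×(3.351 − 2.654) = K_2, so x = (K_1 − K_2)/(3.351 − 2.654) = 16.2518/0.697 = 23.3 km.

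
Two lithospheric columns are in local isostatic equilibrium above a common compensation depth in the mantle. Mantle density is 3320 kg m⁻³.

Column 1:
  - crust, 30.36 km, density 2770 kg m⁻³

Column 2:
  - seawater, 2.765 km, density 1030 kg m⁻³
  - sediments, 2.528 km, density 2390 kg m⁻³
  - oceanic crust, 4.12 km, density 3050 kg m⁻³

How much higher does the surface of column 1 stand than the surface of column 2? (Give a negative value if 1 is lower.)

2.08 km

For any compensation level in the mantle, the mantle terms cancel and isostasy reduces to e = (Σt_1 − Σt_2) − (Σ(ρt)_1 − Σ(ρt)_2) / ρ_m.
Σt_1 = 30.36 km; Σt_2 = 9.413 km; Σ(ρt)_1 = 84097.2; Σ(ρt)_2 = 21455.87 (in km·kg m⁻³).
e = (30.36 − 9.413) − (84097.2 − 21455.87) / 3320 = 2.08 km.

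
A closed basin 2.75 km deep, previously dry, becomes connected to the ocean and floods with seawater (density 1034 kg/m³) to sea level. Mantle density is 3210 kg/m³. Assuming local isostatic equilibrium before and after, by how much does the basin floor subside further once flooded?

After flooding the water column is d + s deep. Its weight must equal the weight of mantle displaced by the extra subsidence s: (d + s) ρ_w = s ρ_m.
s = d ρ_w / (ρ_m − ρ_w) = 2.75 km × 1034/(3210 − 1034) = 1.31 km.

1.31 km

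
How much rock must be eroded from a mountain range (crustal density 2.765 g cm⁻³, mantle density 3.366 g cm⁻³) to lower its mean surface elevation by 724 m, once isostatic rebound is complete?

4050 m

Net drop Δ = e − u = e − e ρ_c/ρ_m = e (ρ_m − ρ_c)/ρ_m.
e = Δ ρ_m/(ρ_m − ρ_c) = 724 m × 3.366/0.601 = 4050 m.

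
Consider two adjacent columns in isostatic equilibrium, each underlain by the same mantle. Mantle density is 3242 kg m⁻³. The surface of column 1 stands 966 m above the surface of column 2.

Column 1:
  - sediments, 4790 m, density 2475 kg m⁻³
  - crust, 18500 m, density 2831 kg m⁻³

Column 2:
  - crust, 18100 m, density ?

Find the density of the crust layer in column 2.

Take the compensation level at the base of the deeper column (depth z_c below the surface of column 1) and equate Σ ρ_i t_i down to z_c; mantle fills any gap and the z_c terms cancel.
Column 1: 4790×2475 + 18500×2831 + (z_c − 23290)×3242
Column 2: 966×0 + 18100×ρ + (z_c − 966 − 18100)×3242
The z_c×3242 term appears on both sides and cancels. Collect the known terms of each column as K = Σ(ρt)_known − 3242 × (depth of known layers): K_1 = 64228750 − 3242×23290 = −11277430; K_2 = 0 − 3242×(966 + 18100) = −61811972.
Balance: K_1 = K_2 + 18100×ρ, so ρ = (K_1 − K_2)/18100 = 50534500/18100 = 2790 kg m⁻³.

2790 kg m⁻³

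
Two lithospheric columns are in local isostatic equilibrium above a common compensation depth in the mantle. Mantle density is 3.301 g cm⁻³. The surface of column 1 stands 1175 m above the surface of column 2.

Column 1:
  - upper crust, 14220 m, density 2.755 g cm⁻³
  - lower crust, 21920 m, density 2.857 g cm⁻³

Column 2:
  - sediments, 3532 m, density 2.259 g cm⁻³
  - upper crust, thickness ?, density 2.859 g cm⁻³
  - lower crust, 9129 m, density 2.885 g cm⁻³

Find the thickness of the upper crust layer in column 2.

13900 m

Take the compensation level at the base of the deeper column (depth z_c below the surface of column 1) and equate Σ ρ_i t_i down to z_c; mantle fills any gap and the z_c terms cancel.
Column 1: 14220×2.755 + 21920×2.857 + (z_c − 36140)×3.301
Column 2: 1175×0 + 3532×2.259 + x×2.859 + 9129×2.885 + (z_c − 1175 − 12661 − x)×3.301
The z_c×3.301 term appears on both sides and cancels. Collect the known terms of each column as K = Σ(ρt)_known − 3.301 × (depth of known layers): K_1 = 101801.54 − 3.301×36140 = −17496.6; K_2 = 34315.953 − 3.301×(1175 + 12661) = −11356.683.
Balance: K_1 = K_2 − x×(3.301 − 2.859), so x = (K_2 − K_1)/(3.301 − 2.859) = 6139.92/0.442 = 13900 m.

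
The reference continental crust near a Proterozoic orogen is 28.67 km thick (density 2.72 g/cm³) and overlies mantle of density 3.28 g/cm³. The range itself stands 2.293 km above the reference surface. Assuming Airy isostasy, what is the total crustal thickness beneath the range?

42.1 km

Root depth r = h ρ_c / (ρ_m − ρ_c) = 2.293 km × 2.72 / 0.56 = 11.14 km.
Total thickness = T + h + r = 28.67 km + 2.293 km + 11.14 km = 42.1 km.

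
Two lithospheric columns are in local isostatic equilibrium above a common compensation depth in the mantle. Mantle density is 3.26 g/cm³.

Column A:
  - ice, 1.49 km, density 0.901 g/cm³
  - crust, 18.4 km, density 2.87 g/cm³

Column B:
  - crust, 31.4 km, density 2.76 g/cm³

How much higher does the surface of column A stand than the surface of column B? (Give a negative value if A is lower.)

For any compensation level in the mantle, the mantle terms cancel and isostasy reduces to e = (Σt_A − Σt_B) − (Σ(ρt)_A − Σ(ρt)_B) / ρ_m.
Σt_A = 19.89 km; Σt_B = 31.4 km; Σ(ρt)_A = 54.15049; Σ(ρt)_B = 86.664 (in km·g/cm³).
e = (19.89 − 31.4) − (54.15049 − 86.664) / 3.26 = −1.54 km.

−1.54 km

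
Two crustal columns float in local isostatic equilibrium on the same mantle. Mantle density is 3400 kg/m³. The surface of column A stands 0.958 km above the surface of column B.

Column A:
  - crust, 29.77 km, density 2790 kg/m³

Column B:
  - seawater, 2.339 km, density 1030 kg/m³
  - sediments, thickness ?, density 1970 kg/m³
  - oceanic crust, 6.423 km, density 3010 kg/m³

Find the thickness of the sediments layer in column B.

4.79 km

Take the compensation level at the base of the deeper column (depth z_c below the surface of column A) and equate Σ ρ_i t_i down to z_c; mantle fills any gap and the z_c terms cancel.
Column A: 29.77×2790 + (z_c − 29.77)×3400
Column B: 0.958×0 + 2.339×1030 + x×1970 + 6.423×3010 + (z_c − 0.958 − 8.762 − x)×3400
The z_c×3400 term appears on both sides and cancels. Collect the known terms of each column as K = Σ(ρt)_known − 3400 × (depth of known layers): K_A = 83058.3 − 3400×29.77 = −18159.7; K_B = 21742.4 − 3400×(0.958 + 8.762) = −11305.6.
Balance: K_A = K_B − x×(3400 − 1970), so x = (K_B − K_A)/(3400 − 1970) = 6854.1/1430 = 4.79 km.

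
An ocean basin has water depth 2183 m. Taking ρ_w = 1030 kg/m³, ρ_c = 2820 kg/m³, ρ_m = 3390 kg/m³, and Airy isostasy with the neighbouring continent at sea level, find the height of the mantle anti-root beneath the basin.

Equating mass per unit area of the two columns: replacing crust with seawater at the top is compensated by replacing crust with mantle at the base: d (ρ_c − ρ_w) = a (ρ_m − ρ_c).
a = d (ρ_c − ρ_w)/(ρ_m − ρ_c) = 2183 m × 1790/570 = 6860 m.

6860 m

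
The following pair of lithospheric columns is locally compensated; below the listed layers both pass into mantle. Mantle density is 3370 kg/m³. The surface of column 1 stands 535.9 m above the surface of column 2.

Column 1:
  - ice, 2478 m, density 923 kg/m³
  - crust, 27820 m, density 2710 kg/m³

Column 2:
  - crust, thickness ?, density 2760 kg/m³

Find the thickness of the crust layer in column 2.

37100 m

Take the compensation level at the base of the deeper column (depth z_c below the surface of column 1) and equate Σ ρ_i t_i down to z_c; mantle fills any gap and the z_c terms cancel.
Column 1: 2478×923 + 27820×2710 + (z_c − 30298)×3370
Column 2: 535.9×0 + x×2760 + (z_c − 535.9 − 0 − x)×3370
The z_c×3370 term appears on both sides and cancels. Collect the known terms of each column as K = Σ(ρt)_known − 3370 × (depth of known layers): K_1 = 77679394 − 3370×30298 = −24424866; K_2 = 0 − 3370×(535.9 + 0) = −1805983.
Balance: K_1 = K_2 − x×(3370 − 2760), so x = (K_2 − K_1)/(3370 − 2760) = 22618900/610 = 37100 m.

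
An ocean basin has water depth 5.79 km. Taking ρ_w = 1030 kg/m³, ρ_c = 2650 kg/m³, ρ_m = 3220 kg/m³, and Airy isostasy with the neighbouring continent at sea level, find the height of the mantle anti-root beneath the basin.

For local isostatic compensation: replacing crust with seawater at the top is compensated by replacing crust with mantle at the base: d (ρ_c − ρ_w) = a (ρ_m − ρ_c).
a = d (ρ_c − ρ_w)/(ρ_m − ρ_c) = 5.79 km × 1620/570 = 16.5 km.

16.5 km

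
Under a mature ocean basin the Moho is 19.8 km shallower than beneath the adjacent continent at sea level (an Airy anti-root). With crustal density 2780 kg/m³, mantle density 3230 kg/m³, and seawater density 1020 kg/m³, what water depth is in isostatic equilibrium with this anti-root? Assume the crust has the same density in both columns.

Replacing a thickness d of crust by seawater at the top must be balanced by replacing crust with mantle at the base: d (ρ_c − ρ_w) = a (ρ_m − ρ_c).
d = a (ρ_m − ρ_c)/(ρ_c − ρ_w) = 19.8 km × 450/1760 = 5.06 km.

5.06 km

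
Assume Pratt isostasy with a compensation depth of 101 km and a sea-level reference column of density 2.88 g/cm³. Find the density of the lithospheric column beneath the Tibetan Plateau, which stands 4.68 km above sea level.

2.75 g/cm³

Pratt balance: ρ_ref D = ρ (D + h).
ρ = ρ_ref D/(D + h) = 2.88 × 101 km/(101 km + 4.68 km) = 2.75 g/cm³.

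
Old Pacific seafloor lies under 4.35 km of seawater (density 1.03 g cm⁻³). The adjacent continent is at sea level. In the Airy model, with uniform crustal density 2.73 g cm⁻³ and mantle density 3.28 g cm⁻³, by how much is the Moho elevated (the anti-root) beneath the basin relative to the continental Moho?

13.4 km

Balancing pressure at the compensation depth: replacing crust with seawater at the top is compensated by replacing crust with mantle at the base: d (ρ_c − ρ_w) = a (ρ_m − ρ_c).
a = d (ρ_c − ρ_w)/(ρ_m − ρ_c) = 4.35 km × 1.7/0.55 = 13.4 km.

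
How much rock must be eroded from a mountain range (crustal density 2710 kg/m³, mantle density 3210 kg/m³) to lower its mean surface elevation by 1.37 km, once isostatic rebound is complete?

Net drop Δ = e − u = e − e ρ_c/ρ_m = e (ρ_m − ρ_c)/ρ_m.
e = Δ ρ_m/(ρ_m − ρ_c) = 1.37 km × 3210/500 = 8.8 km.

8.8 km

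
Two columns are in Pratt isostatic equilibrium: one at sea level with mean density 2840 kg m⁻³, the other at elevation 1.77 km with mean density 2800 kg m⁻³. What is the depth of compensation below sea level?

124 km

ρ_ref D = ρ (D + h) → D (ρ_ref − ρ) = ρ h.
D = ρ h/(ρ_ref − ρ) = 2800 × 1.77 km/(2840 − 2800) = 124 km.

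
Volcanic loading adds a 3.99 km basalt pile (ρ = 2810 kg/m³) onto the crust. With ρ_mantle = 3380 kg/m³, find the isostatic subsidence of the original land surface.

Subaerial loading: s = t ρ_load / ρ_m.
s = 3.99 km × 2810/3380 = 3.32 km.

3.32 km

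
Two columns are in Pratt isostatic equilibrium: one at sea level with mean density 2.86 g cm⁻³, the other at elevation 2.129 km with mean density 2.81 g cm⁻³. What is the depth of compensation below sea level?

120 km

ρ_ref D = ρ (D + h) → D (ρ_ref − ρ) = ρ h.
D = ρ h/(ρ_ref − ρ) = 2.81 × 2.129 km/(2.86 − 2.81) = 120 km.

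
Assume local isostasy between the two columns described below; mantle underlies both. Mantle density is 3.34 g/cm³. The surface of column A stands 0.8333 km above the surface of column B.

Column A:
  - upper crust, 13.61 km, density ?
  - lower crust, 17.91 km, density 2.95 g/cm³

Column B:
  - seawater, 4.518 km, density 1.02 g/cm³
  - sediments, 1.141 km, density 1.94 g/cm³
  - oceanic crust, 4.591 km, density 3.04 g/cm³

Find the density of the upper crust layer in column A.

Take the compensation level at the base of the deeper column (depth z_c below the surface of column A) and equate Σ ρ_i t_i down to z_c; mantle fills any gap and the z_c terms cancel.
Column A: 13.61×ρ + 17.91×2.95 + (z_c − 31.52)×3.34
Column B: 0.8333×0 + 4.518×1.02 + 1.141×1.94 + 4.591×3.04 + (z_c − 0.8333 − 10.25)×3.34
The z_c×3.34 term appears on both sides and cancels. Collect the known terms of each column as K = Σ(ρt)_known − 3.34 × (depth of known layers): K_A = 52.8345 − 3.34×31.52 = −52.4423; K_B = 20.77854 − 3.34×(0.8333 + 10.25) = −16.239682.
Balance: K_A + 13.61×ρ = K_B, so ρ = (K_B − K_A)/13.61 = 36.2026/13.61 = 2.66 g/cm³.

2.66 g/cm³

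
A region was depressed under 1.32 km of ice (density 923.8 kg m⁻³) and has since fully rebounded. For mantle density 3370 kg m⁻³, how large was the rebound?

Removing the load lets mantle flow back in; uplift u satisfies ρ_ice t = ρ_m u.
u = t ρ_ice/ρ_m = 1.32 km × 923.8/3370 = 0.362 km.

0.362 km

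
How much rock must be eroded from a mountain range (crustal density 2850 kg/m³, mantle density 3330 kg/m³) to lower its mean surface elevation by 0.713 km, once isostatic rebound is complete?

Net drop Δ = e − u = e − e ρ_c/ρ_m = e (ρ_m − ρ_c)/ρ_m.
e = Δ ρ_m/(ρ_m − ρ_c) = 0.713 km × 3330/480 = 4.95 km.

4.95 km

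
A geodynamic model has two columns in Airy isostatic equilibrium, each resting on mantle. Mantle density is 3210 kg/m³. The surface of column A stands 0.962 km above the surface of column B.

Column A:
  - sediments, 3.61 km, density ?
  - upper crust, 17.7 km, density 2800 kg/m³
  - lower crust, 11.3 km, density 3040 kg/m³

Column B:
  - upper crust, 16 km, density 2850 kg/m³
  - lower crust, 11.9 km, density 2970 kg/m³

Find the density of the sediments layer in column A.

Take the compensation level at the base of the deeper column (depth z_c below the surface of column A) and equate Σ ρ_i t_i down to z_c; mantle fills any gap and the z_c terms cancel.
Column A: 3.61×ρ + 17.7×2800 + 11.3×3040 + (z_c − 32.61)×3210
Column B: 0.962×0 + 16×2850 + 11.9×2970 + (z_c − 0.962 − 27.9)×3210
The z_c×3210 term appears on both sides and cancels. Collect the known terms of each column as K = Σ(ρt)_known − 3210 × (depth of known layers): K_A = 83912 − 3210×32.61 = −20766.1; K_B = 80943 − 3210×(0.962 + 27.9) = −11704.02.
Balance: K_A + 3.61×ρ = K_B, so ρ = (K_B − K_A)/3.61 = 9062.08/3.61 = 2510 kg/m³.

2510 kg/m³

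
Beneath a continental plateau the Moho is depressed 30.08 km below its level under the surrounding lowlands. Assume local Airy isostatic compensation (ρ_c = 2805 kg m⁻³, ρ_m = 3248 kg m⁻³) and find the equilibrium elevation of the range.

By Archimedes' principle applied to the lithosphere: ρ_c h = (ρ_m − ρ_c) r.
h = r (ρ_m − ρ_c) / ρ_c = 30.08 km × (3248 − 2805) / 2805 = 4.75 km.

4.75 km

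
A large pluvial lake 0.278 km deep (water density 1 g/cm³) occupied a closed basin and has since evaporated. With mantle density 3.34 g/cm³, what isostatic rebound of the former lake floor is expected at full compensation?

0.0832 km

u = d ρ_w/ρ_m = 0.278 km × 1/3.34 = 0.0832 km.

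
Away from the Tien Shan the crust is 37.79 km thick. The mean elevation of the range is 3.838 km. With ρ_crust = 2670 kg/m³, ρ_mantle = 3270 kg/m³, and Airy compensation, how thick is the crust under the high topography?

58.7 km

Root depth r = h ρ_c / (ρ_m − ρ_c) = 3.838 km × 2670 / 600 = 17.08 km.
Total thickness = T + h + r = 37.79 km + 3.838 km + 17.08 km = 58.7 km.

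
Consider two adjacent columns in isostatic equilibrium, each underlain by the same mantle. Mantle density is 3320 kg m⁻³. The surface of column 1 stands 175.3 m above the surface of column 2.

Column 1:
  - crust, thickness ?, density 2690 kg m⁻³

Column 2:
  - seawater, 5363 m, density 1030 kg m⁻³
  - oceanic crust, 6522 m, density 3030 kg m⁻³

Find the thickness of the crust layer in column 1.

Take the compensation level at the base of the deeper column (depth z_c below the surface of column 1) and equate Σ ρ_i t_i down to z_c; mantle fills any gap and the z_c terms cancel.
Column 1: x×2690 + (z_c − 0 − x)×3320
Column 2: 175.3×0 + 5363×1030 + 6522×3030 + (z_c − 175.3 − 11885)×3320
The z_c×3320 term appears on both sides and cancels. Collect the known terms of each column as K = Σ(ρt)_known − 3320 × (depth of known layers): K_1 = 0 − 3320×0 = 0; K_2 = 25285550 − 3320×(175.3 + 11885) = −14754646.
Balance: K_1 − x×(3320 − 2690) = K_2, so x = (K_1 − K_2)/(3320 − 2690) = 14754600/630 = 23400 m.

23400 m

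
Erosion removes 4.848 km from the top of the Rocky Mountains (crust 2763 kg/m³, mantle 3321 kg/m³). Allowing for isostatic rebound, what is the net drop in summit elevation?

Rebound u = e ρ_c/ρ_m = 4.848 km × 2763/3321 = 4.033 km.
Net surface drop = e − u = 4.848 km − 4.033 km = e (ρ_m − ρ_c)/ρ_m = 0.815 km.

0.815 km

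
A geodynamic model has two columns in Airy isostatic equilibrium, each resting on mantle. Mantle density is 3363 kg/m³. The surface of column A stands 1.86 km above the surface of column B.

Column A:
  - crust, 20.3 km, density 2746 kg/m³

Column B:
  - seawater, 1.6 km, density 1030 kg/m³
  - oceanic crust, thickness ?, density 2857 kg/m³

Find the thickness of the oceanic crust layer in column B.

5.01 km

Take the compensation level at the base of the deeper column (depth z_c below the surface of column A) and equate Σ ρ_i t_i down to z_c; mantle fills any gap and the z_c terms cancel.
Column A: 20.3×2746 + (z_c − 20.3)×3363
Column B: 1.86×0 + 1.6×1030 + x×2857 + (z_c − 1.86 − 1.6 − x)×3363
The z_c×3363 term appears on both sides and cancels. Collect the known terms of each column as K = Σ(ρt)_known − 3363 × (depth of known layers): K_A = 55743.8 − 3363×20.3 = −12525.1; K_B = 1648 − 3363×(1.86 + 1.6) = −9987.98.
Balance: K_A = K_B − x×(3363 − 2857), so x = (K_B − K_A)/(3363 − 2857) = 2537.12/506 = 5.01 km.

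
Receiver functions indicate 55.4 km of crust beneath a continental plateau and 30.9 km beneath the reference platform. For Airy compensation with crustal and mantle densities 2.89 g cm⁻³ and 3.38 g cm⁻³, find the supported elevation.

Excess crust Δ = 55.4 km − 30.9 km = 24.5 km, split between elevation h and root r with h + r = Δ.
Airy balance ρ_c h = (ρ_m − ρ_c) r gives r = h ρ_c/(ρ_m − ρ_c), so h (1 + ρ_c/(ρ_m − ρ_c)) = Δ, i.e. h = Δ (ρ_m − ρ_c)/ρ_m.
h = 24.5 km × 0.49/3.38 = 3.55 km.

3.55 km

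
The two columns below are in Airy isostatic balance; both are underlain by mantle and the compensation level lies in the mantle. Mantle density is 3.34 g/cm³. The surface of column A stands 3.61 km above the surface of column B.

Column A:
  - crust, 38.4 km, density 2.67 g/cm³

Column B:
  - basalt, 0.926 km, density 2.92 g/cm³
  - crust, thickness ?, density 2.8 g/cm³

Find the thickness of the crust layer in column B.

Take the compensation level at the base of the deeper column (depth z_c below the surface of column A) and equate Σ ρ_i t_i down to z_c; mantle fills any gap and the z_c terms cancel.
Column A: 38.4×2.67 + (z_c − 38.4)×3.34
Column B: 3.61×0 + 0.926×2.92 + x×2.8 + (z_c − 3.61 − 0.926 − x)×3.34
The z_c×3.34 term appears on both sides and cancels. Collect the known terms of each column as K = Σ(ρt)_known − 3.34 × (depth of known layers): K_A = 102.528 − 3.34×38.4 = −25.728; K_B = 2.70392 − 3.34×(3.61 + 0.926) = −12.44632.
Balance: K_A = K_B − x×(3.34 − 2.8), so x = (K_B − K_A)/(3.34 − 2.8) = 13.2817/0.54 = 24.6 km.

24.6 km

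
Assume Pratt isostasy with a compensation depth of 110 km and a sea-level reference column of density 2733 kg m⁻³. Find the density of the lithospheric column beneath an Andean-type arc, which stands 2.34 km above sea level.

Pratt balance: ρ_ref D = ρ (D + h).
ρ = ρ_ref D/(D + h) = 2733 × 110 km/(110 km + 2.34 km) = 2680 kg m⁻³.

2680 kg m⁻³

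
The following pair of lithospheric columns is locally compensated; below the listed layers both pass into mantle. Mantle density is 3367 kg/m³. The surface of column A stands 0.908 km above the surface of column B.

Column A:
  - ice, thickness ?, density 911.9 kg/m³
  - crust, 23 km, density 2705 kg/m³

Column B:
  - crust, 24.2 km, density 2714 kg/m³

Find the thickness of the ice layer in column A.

1.48 km

Take the compensation level at the base of the deeper column (depth z_c below the surface of column A) and equate Σ ρ_i t_i down to z_c; mantle fills any gap and the z_c terms cancel.
Column A: x×911.9 + 23×2705 + (z_c − 23 − x)×3367
Column B: 0.908×0 + 24.2×2714 + (z_c − 0.908 − 24.2)×3367
The z_c×3367 term appears on both sides and cancels. Collect the known terms of each column as K = Σ(ρt)_known − 3367 × (depth of known layers): K_A = 62215 − 3367×23 = −15226; K_B = 65678.8 − 3367×(0.908 + 24.2) = −18859.836.
Balance: K_A − x×(3367 − 911.9) = K_B, so x = (K_A − K_B)/(3367 − 911.9) = 3633.84/2455.1 = 1.48 km.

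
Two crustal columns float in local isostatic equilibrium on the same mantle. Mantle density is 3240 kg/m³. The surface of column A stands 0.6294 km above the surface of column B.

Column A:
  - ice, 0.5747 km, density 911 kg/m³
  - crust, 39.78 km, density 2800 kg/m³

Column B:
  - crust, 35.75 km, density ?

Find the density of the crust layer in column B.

Take the compensation level at the base of the deeper column (depth z_c below the surface of column A) and equate Σ ρ_i t_i down to z_c; mantle fills any gap and the z_c terms cancel.
Column A: 0.5747×911 + 39.78×2800 + (z_c − 40.3547)×3240
Column B: 0.6294×0 + 35.75×ρ + (z_c − 0.6294 − 35.75)×3240
The z_c×3240 term appears on both sides and cancels. Collect the known terms of each column as K = Σ(ρt)_known − 3240 × (depth of known layers): K_A = 111907.552 − 3240×40.3547 = −18841.6763; K_B = 0 − 3240×(0.6294 + 35.75) = −117869.256.
Balance: K_A = K_B + 35.75×ρ, so ρ = (K_A − K_B)/35.75 = 99027.6/35.75 = 2770 kg/m³.

2770 kg/m³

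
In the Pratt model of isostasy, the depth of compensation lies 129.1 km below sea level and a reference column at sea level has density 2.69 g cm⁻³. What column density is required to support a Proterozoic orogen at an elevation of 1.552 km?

Pratt balance: ρ_ref D = ρ (D + h).
ρ = ρ_ref D/(D + h) = 2.69 × 129.1 km/(129.1 km + 1.552 km) = 2.66 g cm⁻³.

2.66 g cm⁻³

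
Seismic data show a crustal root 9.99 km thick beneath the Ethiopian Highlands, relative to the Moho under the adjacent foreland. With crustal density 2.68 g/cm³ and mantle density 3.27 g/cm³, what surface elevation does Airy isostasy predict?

In Airy isostatic equilibrium: ρ_c h = (ρ_m − ρ_c) r.
h = r (ρ_m − ρ_c) / ρ_c = 9.99 km × (3.27 − 2.68) / 2.68 = 2.2 km.

2.2 km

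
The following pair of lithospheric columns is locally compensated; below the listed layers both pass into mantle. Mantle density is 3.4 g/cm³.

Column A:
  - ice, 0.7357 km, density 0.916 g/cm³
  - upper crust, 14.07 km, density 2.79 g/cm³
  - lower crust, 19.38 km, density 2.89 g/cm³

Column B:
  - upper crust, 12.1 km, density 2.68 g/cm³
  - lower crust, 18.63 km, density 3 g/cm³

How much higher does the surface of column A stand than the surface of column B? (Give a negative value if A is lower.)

For any compensation level in the mantle, the mantle terms cancel and isostasy reduces to e = (Σt_A − Σt_B) − (Σ(ρt)_A − Σ(ρt)_B) / ρ_m.
Σt_A = 34.1857 km; Σt_B = 30.73 km; Σ(ρt)_A = 95.9374012; Σ(ρt)_B = 88.318 (in km·g/cm³).
e = (34.1857 − 30.73) − (95.9374012 − 88.318) / 3.4 = 1.21 km.

1.21 km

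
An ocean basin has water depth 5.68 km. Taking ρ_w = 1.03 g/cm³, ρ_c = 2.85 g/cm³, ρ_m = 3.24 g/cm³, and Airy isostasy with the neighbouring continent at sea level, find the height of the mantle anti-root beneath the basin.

26.5 km

By Archimedes' principle applied to the lithosphere: replacing crust with seawater at the top is compensated by replacing crust with mantle at the base: d (ρ_c − ρ_w) = a (ρ_m − ρ_c).
a = d (ρ_c − ρ_w)/(ρ_m − ρ_c) = 5.68 km × 1.82/0.39 = 26.5 km.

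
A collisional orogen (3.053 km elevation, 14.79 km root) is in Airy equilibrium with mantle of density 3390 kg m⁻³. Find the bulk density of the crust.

ρ_c h = (ρ_m − ρ_c) r → ρ_c (h + r) = ρ_m r → ρ_c = ρ_m r / (h + r).
ρ_c = 3390 × 14.79 km / (3.053 km + 14.79 km) = 2810 kg m⁻³.

2810 kg m⁻³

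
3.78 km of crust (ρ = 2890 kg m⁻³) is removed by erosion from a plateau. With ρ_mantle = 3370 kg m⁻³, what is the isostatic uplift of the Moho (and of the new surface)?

Unloading: uplift u = e ρ_c/ρ_m = 3.78 km × 2890/3370 = 3.24 km.

3.24 km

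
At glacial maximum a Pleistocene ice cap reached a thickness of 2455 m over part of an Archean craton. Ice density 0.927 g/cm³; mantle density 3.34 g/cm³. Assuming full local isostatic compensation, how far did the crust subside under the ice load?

Isostatic balance requires: the ice load ρ_ice t is balanced by mantle displaced below, ρ_m s.
s = t ρ_ice / ρ_m = 2455 m × 0.927/3.34 = 681 m.

681 m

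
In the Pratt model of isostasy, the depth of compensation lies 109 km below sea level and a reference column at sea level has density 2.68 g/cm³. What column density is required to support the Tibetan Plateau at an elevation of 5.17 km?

Pratt balance: ρ_ref D = ρ (D + h).
ρ = ρ_ref D/(D + h) = 2.68 × 109 km/(109 km + 5.17 km) = 2.56 g/cm³.

2.56 g/cm³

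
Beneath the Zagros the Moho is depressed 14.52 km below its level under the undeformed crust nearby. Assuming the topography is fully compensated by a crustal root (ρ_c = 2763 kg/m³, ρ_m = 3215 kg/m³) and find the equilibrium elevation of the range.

Balancing pressure at the compensation depth: ρ_c h = (ρ_m − ρ_c) r.
h = r (ρ_m − ρ_c) / ρ_c = 14.52 km × (3215 − 2763) / 2763 = 2.38 km.

2.38 km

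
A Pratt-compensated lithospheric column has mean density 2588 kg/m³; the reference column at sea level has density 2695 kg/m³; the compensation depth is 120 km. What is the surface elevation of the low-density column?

ρ_ref D = ρ (D + h) → h = D (ρ_ref − ρ)/ρ.
h = 120 km × (2695 − 2588)/2588 = 4.96 km.

4.96 km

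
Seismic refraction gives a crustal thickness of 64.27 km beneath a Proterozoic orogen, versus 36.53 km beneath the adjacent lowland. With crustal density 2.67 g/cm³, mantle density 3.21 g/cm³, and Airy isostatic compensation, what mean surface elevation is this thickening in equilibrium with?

Excess crust Δ = 64.27 km − 36.53 km = 27.74 km, split between elevation h and root r with h + r = Δ.
Airy balance ρ_c h = (ρ_m − ρ_c) r gives r = h ρ_c/(ρ_m − ρ_c), so h (1 + ρ_c/(ρ_m − ρ_c)) = Δ, i.e. h = Δ (ρ_m − ρ_c)/ρ_m.
h = 27.74 km × 0.54/3.21 = 4.67 km.

4.67 km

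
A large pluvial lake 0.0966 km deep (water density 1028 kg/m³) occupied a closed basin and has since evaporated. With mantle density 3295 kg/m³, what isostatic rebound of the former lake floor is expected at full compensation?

0.0301 km

u = d ρ_w/ρ_m = 0.0966 km × 1028/3295 = 0.0301 km.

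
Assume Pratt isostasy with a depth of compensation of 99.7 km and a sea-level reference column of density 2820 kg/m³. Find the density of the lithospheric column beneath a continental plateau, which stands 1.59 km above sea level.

2780 kg/m³

Pratt balance: ρ_ref D = ρ (D + h).
ρ = ρ_ref D/(D + h) = 2820 × 99.7 km/(99.7 km + 1.59 km) = 2780 kg/m³.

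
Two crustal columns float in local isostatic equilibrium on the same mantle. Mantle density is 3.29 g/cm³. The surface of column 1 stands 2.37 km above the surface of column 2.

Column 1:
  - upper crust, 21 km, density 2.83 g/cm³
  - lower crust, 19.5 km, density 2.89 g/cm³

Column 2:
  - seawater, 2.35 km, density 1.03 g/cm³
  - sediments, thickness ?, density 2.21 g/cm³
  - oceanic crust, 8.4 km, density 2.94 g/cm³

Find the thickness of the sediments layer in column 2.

1.31 km

Take the compensation level at the base of the deeper column (depth z_c below the surface of column 1) and equate Σ ρ_i t_i down to z_c; mantle fills any gap and the z_c terms cancel.
Column 1: 21×2.83 + 19.5×2.89 + (z_c − 40.5)×3.29
Column 2: 2.37×0 + 2.35×1.03 + x×2.21 + 8.4×2.94 + (z_c − 2.37 − 10.75 − x)×3.29
The z_c×3.29 term appears on both sides and cancels. Collect the known terms of each column as K = Σ(ρt)_known − 3.29 × (depth of known layers): K_1 = 115.785 − 3.29×40.5 = −17.46; K_2 = 27.1165 − 3.29×(2.37 + 10.75) = −16.0483.
Balance: K_1 = K_2 − x×(3.29 − 2.21), so x = (K_2 − K_1)/(3.29 − 2.21) = 1.4117/1.08 = 1.31 km.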